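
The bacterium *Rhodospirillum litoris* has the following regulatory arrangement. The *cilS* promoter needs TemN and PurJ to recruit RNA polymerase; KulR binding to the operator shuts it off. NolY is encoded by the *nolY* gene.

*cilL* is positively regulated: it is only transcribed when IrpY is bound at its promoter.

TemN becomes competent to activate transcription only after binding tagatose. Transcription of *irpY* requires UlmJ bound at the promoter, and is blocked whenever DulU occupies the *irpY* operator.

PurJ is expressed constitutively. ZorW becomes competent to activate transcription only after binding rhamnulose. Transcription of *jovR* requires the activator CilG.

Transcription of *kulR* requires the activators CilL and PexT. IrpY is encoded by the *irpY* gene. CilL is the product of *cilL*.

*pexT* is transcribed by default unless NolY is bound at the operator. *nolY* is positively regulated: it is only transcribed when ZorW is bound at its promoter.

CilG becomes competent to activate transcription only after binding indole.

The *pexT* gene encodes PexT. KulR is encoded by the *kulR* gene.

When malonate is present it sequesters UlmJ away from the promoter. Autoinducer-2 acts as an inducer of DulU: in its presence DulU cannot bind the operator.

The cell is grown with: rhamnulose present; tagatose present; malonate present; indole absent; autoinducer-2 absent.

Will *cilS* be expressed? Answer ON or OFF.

Tagatose is present, so TemN is active.
Autoinducer-2 is absent, so DulU is active.
Malonate is present, so UlmJ is inactive.
With repressor DulU bound, *irpY* is not transcribed.
So IrpY is not produced.
Required activator IrpY is absent, so *cilL* is not transcribed.
So CilL is not produced.
Rhamnulose is present, so ZorW is active.
No repressor is bound and ZorW is active, so *nolY* is transcribed.
So NolY is produced and active.
With repressor NolY bound, *pexT* is not transcribed.
So PexT is not produced.
Required activator CilL is absent, so *kulR* is not transcribed.
So KulR is not produced.
PurJ is produced constitutively and is active.
No repressor is bound and TemN and PurJ are active, so *cilS* is transcribed.

ON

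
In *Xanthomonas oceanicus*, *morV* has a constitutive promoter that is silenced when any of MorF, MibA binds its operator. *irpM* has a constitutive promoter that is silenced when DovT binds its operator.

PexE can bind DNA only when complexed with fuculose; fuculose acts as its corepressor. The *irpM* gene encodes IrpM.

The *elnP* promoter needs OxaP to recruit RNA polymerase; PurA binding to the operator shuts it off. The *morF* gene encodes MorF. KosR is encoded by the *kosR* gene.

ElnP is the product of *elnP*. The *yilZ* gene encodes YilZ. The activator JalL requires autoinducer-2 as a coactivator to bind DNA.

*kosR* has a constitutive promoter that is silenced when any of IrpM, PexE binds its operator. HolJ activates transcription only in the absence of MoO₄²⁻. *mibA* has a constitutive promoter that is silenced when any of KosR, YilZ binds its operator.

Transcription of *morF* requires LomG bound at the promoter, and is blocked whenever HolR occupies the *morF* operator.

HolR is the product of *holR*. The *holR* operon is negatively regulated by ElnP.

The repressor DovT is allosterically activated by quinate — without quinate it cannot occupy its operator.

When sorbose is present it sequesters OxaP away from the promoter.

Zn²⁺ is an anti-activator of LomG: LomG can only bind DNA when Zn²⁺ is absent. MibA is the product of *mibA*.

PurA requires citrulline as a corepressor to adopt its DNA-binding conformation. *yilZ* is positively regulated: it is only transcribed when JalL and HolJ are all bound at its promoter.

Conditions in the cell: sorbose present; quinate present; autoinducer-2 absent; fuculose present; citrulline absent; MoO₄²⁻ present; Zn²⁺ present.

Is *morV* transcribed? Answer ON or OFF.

OFF

Zn²⁺ is present, so LomG is inactive.
Citrulline is absent, so PurA is inactive.
Sorbose is present, so OxaP is inactive.
Required activator OxaP is absent, so *elnP* is not transcribed.
So ElnP is not produced.
With no repressor bound, *holR* is transcribed.
So HolR is produced and active.
With repressor HolR bound, *morF* is not transcribed.
So MorF is not produced.
Quinate is present, so DovT is active.
With repressor DovT bound, *irpM* is not transcribed.
So IrpM is not produced.
Fuculose is present, so PexE is active.
With repressor PexE bound, *kosR* is not transcribed.
So KosR is not produced.
Autoinducer-2 is absent, so JalL is inactive.
MoO₄²⁻ is present, so HolJ is inactive.
Required activator JalL is absent, so *yilZ* is not transcribed.
So YilZ is not produced.
With no repressor bound, *mibA* is transcribed.
So MibA is produced and active.
With repressor MibA bound, *morV* is not transcribed.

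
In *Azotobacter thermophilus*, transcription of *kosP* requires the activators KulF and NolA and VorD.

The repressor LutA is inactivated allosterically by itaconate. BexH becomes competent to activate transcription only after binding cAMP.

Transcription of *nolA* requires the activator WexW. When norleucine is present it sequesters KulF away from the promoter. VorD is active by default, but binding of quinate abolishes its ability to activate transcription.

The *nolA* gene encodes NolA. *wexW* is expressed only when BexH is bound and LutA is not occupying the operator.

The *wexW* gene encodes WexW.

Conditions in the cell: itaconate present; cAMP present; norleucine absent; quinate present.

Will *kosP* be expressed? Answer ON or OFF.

OFF

Norleucine is absent, so KulF is active.
cAMP is present, so BexH is active.
Itaconate is present, so LutA is inactive.
No repressor is bound and BexH is active, so *wexW* is transcribed.
So WexW is produced and active.
No repressor is bound and WexW is active, so *nolA* is transcribed.
So NolA is produced and active.
Quinate is present, so VorD is inactive.
Required activator VorD is absent, so *kosP* is not transcribed.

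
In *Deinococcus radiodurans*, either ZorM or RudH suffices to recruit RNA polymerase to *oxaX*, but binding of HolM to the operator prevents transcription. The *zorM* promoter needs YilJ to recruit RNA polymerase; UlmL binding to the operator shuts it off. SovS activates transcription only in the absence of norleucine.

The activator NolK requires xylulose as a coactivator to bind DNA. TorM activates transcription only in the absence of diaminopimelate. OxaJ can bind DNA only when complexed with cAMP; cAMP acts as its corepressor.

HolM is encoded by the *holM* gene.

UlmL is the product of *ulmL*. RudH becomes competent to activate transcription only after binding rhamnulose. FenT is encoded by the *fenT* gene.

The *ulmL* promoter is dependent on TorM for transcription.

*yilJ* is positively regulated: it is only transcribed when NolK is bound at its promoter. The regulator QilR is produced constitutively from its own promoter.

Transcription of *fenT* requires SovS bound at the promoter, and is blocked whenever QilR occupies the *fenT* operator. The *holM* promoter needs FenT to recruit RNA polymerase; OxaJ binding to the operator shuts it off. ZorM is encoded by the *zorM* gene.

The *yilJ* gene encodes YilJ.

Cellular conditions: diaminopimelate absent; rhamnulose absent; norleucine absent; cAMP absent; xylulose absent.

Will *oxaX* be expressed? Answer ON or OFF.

Xylulose is absent, so NolK is inactive.
Required activator NolK is absent, so *yilJ* is not transcribed.
So YilJ is not produced.
Diaminopimelate is absent, so TorM is active.
No repressor is bound and TorM is active, so *ulmL* is transcribed.
So UlmL is produced and active.
With repressor UlmL bound, *zorM* is not transcribed.
So ZorM is not produced.
Rhamnulose is absent, so RudH is inactive.
cAMP is absent, so OxaJ is inactive.
QilR is produced constitutively and is active.
Norleucine is absent, so SovS is active.
With repressor QilR bound, *fenT* is not transcribed.
So FenT is not produced.
Required activator FenT is absent, so *holM* is not transcribed.
So HolM is not produced.
No activator is available at the *oxaX* promoter, so *oxaX* is not transcribed.

OFF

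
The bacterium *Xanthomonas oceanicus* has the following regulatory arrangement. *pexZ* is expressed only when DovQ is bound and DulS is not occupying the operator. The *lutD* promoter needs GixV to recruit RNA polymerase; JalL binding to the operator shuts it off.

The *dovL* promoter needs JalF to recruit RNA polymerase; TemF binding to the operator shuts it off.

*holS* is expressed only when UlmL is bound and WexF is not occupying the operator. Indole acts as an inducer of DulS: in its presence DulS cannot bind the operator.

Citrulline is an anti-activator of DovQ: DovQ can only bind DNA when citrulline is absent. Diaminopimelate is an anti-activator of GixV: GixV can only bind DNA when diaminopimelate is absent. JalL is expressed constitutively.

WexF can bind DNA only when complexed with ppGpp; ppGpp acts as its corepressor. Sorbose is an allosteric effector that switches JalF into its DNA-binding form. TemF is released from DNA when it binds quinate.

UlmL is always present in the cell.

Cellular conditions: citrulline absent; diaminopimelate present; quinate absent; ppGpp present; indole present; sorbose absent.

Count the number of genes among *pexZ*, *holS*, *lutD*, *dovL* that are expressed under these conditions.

Indole is present, so DulS is inactive.
Citrulline is absent, so DovQ is active.
No repressor is bound and DovQ is active, so *pexZ* is transcribed.
→ *pexZ* is ON.
ppGpp is present, so WexF is active.
UlmL is produced constitutively and is active.
With repressor WexF bound, *holS* is not transcribed.
→ *holS* is OFF.
JalL is produced constitutively and is active.
Diaminopimelate is present, so GixV is inactive.
With repressor JalL bound, *lutD* is not transcribed.
→ *lutD* is OFF.
Quinate is absent, so TemF is active.
Sorbose is absent, so JalF is inactive.
With repressor TemF bound, *dovL* is not transcribed.
→ *dovL* is OFF.
1 of the 4 genes is transcribed.

1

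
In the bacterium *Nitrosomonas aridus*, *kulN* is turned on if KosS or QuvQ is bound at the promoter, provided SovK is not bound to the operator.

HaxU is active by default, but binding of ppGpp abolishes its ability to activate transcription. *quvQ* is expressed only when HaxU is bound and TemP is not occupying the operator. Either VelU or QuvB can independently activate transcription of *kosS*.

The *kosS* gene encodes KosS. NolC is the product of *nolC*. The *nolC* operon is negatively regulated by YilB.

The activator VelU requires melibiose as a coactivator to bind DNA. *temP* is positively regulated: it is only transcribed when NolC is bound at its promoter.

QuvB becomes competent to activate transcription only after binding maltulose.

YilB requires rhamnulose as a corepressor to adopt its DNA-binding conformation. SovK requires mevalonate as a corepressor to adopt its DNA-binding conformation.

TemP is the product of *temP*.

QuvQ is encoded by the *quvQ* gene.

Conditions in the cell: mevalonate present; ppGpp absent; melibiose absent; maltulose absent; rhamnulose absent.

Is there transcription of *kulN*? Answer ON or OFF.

Mevalonate is present, so SovK is active.
Melibiose is absent, so VelU is inactive.
Maltulose is absent, so QuvB is inactive.
No activator is available at the *kosS* promoter, so *kosS* is not transcribed.
So KosS is not produced.
Rhamnulose is absent, so YilB is inactive.
With no repressor bound, *nolC* is transcribed.
So NolC is produced and active.
No repressor is bound and NolC is active, so *temP* is transcribed.
So TemP is produced and active.
ppGpp is absent, so HaxU is active.
With repressor TemP bound, *quvQ* is not transcribed.
So QuvQ is not produced.
With repressor SovK bound, *kulN* is not transcribed.

OFF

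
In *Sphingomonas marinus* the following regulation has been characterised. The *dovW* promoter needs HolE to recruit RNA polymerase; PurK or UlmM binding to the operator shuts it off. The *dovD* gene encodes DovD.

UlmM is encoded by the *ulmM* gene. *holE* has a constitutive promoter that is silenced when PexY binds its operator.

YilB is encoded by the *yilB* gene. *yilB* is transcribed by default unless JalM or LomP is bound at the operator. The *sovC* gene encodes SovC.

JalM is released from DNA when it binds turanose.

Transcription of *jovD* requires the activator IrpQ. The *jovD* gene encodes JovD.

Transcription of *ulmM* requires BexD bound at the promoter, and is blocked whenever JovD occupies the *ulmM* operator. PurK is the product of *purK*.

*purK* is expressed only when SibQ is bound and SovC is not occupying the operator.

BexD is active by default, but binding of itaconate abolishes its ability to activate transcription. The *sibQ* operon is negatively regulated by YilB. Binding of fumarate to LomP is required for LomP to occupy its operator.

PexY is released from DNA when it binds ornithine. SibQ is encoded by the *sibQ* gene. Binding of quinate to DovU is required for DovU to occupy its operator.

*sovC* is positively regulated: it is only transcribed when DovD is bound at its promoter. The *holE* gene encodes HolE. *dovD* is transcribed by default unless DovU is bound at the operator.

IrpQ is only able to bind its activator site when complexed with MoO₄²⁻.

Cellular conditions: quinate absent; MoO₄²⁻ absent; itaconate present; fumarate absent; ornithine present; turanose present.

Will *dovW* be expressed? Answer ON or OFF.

Quinate is absent, so DovU is inactive.
With no repressor bound, *dovD* is transcribed.
So DovD is produced and active.
No repressor is bound and DovD is active, so *sovC* is transcribed.
So SovC is produced and active.
Turanose is present, so JalM is inactive.
Fumarate is absent, so LomP is inactive.
With no repressor bound, *yilB* is transcribed.
So YilB is produced and active.
With repressor YilB bound, *sibQ* is not transcribed.
So SibQ is not produced.
With repressor SovC bound, *purK* is not transcribed.
So PurK is not produced.
Ornithine is present, so PexY is inactive.
With no repressor bound, *holE* is transcribed.
So HolE is produced and active.
MoO₄²⁻ is absent, so IrpQ is inactive.
Required activator IrpQ is absent, so *jovD* is not transcribed.
So JovD is not produced.
Itaconate is present, so BexD is inactive.
Required activator BexD is absent, so *ulmM* is not transcribed.
So UlmM is not produced.
No repressor is bound and HolE is active, so *dovW* is transcribed.

ON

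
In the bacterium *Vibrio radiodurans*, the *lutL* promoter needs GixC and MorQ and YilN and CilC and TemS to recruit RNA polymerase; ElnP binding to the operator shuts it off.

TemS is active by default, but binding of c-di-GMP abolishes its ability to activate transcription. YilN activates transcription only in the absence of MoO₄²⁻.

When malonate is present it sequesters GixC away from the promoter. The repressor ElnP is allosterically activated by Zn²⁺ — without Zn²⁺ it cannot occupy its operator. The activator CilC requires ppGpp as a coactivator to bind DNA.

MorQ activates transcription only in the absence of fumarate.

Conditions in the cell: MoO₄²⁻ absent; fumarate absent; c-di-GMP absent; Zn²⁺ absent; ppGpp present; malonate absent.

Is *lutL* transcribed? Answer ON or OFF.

ON

Malonate is absent, so GixC is active.
Zn²⁺ is absent, so ElnP is inactive.
Fumarate is absent, so MorQ is active.
MoO₄²⁻ is absent, so YilN is active.
ppGpp is present, so CilC is active.
c-di-GMP is absent, so TemS is active.
No repressor is bound and GixC and MorQ and YilN and CilC and TemS are active, so *lutL* is transcribed.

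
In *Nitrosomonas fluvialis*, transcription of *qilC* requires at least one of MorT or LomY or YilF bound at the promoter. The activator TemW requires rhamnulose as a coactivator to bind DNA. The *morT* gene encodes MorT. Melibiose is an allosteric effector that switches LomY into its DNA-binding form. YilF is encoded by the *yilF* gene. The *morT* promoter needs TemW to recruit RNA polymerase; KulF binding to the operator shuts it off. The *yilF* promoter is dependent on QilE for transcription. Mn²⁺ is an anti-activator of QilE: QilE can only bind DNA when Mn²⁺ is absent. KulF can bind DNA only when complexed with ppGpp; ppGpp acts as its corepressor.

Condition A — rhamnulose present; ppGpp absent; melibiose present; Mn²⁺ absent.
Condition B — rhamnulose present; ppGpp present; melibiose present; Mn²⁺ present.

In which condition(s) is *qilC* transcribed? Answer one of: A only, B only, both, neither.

both

Condition A:
Rhamnulose is present, so TemW is active.
ppGpp is absent, so KulF is inactive.
No repressor is bound and TemW is active, so *morT* is transcribed.
So MorT is produced and active.
Melibiose is present, so LomY is active.
Mn²⁺ is absent, so QilE is active.
No repressor is bound and QilE is active, so *yilF* is transcribed.
So YilF is produced and active.
Activator MorT is present, so *qilC* is transcribed.
→ *qilC* is ON in A.
Condition B:
Rhamnulose is present, so TemW is active.
ppGpp is present, so KulF is active.
With repressor KulF bound, *morT* is not transcribed.
So MorT is not produced.
Melibiose is present, so LomY is active.
Mn²⁺ is present, so QilE is inactive.
Required activator QilE is absent, so *yilF* is not transcribed.
So YilF is not produced.
Activator LomY is present, so *qilC* is transcribed.
→ *qilC* is ON in B.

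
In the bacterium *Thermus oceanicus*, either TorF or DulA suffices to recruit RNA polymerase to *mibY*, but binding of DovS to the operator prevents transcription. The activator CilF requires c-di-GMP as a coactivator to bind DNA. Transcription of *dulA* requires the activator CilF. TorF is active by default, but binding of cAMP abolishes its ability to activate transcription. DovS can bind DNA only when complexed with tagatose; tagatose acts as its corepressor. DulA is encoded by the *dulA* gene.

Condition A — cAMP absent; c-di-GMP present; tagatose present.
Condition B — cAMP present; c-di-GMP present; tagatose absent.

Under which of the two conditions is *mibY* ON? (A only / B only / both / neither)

Condition A:
cAMP is absent, so TorF is active.
c-di-GMP is present, so CilF is active.
No repressor is bound and CilF is active, so *dulA* is transcribed.
So DulA is produced and active.
Tagatose is present, so DovS is active.
With repressor DovS bound, *mibY* is not transcribed.
→ *mibY* is OFF in A.
Condition B:
cAMP is present, so TorF is inactive.
c-di-GMP is present, so CilF is active.
No repressor is bound and CilF is active, so *dulA* is transcribed.
So DulA is produced and active.
Tagatose is absent, so DovS is inactive.
Activator DulA is present, so *mibY* is transcribed.
→ *mibY* is ON in B.

B only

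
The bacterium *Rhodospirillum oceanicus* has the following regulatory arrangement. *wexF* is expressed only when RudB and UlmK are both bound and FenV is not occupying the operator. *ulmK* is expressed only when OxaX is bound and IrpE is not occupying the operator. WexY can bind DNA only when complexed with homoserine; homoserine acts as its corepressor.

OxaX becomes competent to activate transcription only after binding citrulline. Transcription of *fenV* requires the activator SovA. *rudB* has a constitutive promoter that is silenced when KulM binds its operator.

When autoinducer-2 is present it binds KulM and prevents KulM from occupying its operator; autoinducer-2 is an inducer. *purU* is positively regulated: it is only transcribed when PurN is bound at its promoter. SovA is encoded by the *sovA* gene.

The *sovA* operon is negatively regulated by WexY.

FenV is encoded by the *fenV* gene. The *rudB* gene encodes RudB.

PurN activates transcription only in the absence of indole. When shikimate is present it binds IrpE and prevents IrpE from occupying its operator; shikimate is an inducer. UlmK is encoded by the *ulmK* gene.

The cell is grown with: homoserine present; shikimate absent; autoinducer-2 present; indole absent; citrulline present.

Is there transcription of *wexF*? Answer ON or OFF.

Autoinducer-2 is present, so KulM is inactive.
With no repressor bound, *rudB* is transcribed.
So RudB is produced and active.
Homoserine is present, so WexY is active.
With repressor WexY bound, *sovA* is not transcribed.
So SovA is not produced.
Required activator SovA is absent, so *fenV* is not transcribed.
So FenV is not produced.
Citrulline is present, so OxaX is active.
Shikimate is absent, so IrpE is active.
With repressor IrpE bound, *ulmK* is not transcribed.
So UlmK is not produced.
Required activator UlmK is absent, so *wexF* is not transcribed.

OFF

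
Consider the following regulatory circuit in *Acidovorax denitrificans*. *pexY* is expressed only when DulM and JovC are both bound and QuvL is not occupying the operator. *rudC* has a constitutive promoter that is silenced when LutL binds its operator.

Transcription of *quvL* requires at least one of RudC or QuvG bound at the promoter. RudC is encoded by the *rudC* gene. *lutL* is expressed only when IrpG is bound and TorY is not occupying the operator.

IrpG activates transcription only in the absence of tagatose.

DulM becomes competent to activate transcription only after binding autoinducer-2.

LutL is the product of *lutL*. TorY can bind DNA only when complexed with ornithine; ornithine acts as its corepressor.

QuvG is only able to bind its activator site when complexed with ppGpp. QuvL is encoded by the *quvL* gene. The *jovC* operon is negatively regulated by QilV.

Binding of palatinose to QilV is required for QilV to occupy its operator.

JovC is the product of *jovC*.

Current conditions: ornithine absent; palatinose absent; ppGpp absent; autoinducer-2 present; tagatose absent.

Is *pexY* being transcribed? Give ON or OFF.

Tagatose is absent, so IrpG is active.
Ornithine is absent, so TorY is inactive.
No repressor is bound and IrpG is active, so *lutL* is transcribed.
So LutL is produced and active.
With repressor LutL bound, *rudC* is not transcribed.
So RudC is not produced.
ppGpp is absent, so QuvG is inactive.
No activator is available at the *quvL* promoter, so *quvL* is not transcribed.
So QuvL is not produced.
Autoinducer-2 is present, so DulM is active.
Palatinose is absent, so QilV is inactive.
With no repressor bound, *jovC* is transcribed.
So JovC is produced and active.
No repressor is bound and DulM and JovC are active, so *pexY* is transcribed.

ON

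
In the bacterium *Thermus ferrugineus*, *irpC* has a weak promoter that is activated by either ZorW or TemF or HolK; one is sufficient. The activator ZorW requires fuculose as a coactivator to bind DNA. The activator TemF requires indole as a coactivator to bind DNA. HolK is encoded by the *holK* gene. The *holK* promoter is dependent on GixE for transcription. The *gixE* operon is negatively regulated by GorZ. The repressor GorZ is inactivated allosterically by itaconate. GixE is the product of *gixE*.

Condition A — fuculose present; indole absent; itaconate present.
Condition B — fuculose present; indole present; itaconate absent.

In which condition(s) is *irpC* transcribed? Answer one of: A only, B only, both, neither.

both

Condition A:
Fuculose is present, so ZorW is active.
Indole is absent, so TemF is inactive.
Itaconate is present, so GorZ is inactive.
With no repressor bound, *gixE* is transcribed.
So GixE is produced and active.
No repressor is bound and GixE is active, so *holK* is transcribed.
So HolK is produced and active.
Activator ZorW is present, so *irpC* is transcribed.
→ *irpC* is ON in A.
Condition B:
Fuculose is present, so ZorW is active.
Indole is present, so TemF is active.
Itaconate is absent, so GorZ is active.
With repressor GorZ bound, *gixE* is not transcribed.
So GixE is not produced.
Required activator GixE is absent, so *holK* is not transcribed.
So HolK is not produced.
Activator ZorW is present, so *irpC* is transcribed.
→ *irpC* is ON in B.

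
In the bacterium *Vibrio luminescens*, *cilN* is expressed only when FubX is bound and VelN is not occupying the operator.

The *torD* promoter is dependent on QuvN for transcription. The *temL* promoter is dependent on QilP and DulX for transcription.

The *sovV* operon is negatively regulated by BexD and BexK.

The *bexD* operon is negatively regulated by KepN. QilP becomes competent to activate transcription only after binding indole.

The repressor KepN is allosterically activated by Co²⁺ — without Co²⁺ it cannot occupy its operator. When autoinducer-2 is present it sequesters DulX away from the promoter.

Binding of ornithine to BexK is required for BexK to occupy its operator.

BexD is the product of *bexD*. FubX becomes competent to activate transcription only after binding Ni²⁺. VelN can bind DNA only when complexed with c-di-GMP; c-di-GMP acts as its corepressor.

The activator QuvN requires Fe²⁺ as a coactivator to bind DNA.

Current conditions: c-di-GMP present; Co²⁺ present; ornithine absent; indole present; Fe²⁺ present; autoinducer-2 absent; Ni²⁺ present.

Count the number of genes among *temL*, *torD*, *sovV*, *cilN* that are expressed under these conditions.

Indole is present, so QilP is active.
Autoinducer-2 is absent, so DulX is active.
No repressor is bound and QilP and DulX are active, so *temL* is transcribed.
→ *temL* is ON.
Fe²⁺ is present, so QuvN is active.
No repressor is bound and QuvN is active, so *torD* is transcribed.
→ *torD* is ON.
Co²⁺ is present, so KepN is active.
With repressor KepN bound, *bexD* is not transcribed.
So BexD is not produced.
Ornithine is absent, so BexK is inactive.
With no repressor bound, *sovV* is transcribed.
→ *sovV* is ON.
Ni²⁺ is present, so FubX is active.
c-di-GMP is present, so VelN is active.
With repressor VelN bound, *cilN* is not transcribed.
→ *cilN* is OFF.
3 of the 4 genes are transcribed.

3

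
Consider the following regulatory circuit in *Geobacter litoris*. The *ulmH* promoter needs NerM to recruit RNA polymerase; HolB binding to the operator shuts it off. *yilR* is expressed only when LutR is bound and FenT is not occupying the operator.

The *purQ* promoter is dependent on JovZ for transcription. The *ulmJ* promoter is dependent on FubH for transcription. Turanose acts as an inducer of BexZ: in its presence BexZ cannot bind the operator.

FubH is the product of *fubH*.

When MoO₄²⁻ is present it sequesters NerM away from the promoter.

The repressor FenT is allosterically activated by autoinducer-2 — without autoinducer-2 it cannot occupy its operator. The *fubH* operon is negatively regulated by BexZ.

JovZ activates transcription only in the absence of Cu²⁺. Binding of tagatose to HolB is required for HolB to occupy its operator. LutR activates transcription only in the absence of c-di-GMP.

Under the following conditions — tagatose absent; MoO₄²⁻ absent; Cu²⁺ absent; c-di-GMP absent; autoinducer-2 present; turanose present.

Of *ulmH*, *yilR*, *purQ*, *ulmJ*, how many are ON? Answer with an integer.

Tagatose is absent, so HolB is inactive.
MoO₄²⁻ is absent, so NerM is active.
No repressor is bound and NerM is active, so *ulmH* is transcribed.
→ *ulmH* is ON.
c-di-GMP is absent, so LutR is active.
Autoinducer-2 is present, so FenT is active.
With repressor FenT bound, *yilR* is not transcribed.
→ *yilR* is OFF.
Cu²⁺ is absent, so JovZ is active.
No repressor is bound and JovZ is active, so *purQ* is transcribed.
→ *purQ* is ON.
Turanose is present, so BexZ is inactive.
With no repressor bound, *fubH* is transcribed.
So FubH is produced and active.
No repressor is bound and FubH is active, so *ulmJ* is transcribed.
→ *ulmJ* is ON.
3 of the 4 genes are transcribed.

3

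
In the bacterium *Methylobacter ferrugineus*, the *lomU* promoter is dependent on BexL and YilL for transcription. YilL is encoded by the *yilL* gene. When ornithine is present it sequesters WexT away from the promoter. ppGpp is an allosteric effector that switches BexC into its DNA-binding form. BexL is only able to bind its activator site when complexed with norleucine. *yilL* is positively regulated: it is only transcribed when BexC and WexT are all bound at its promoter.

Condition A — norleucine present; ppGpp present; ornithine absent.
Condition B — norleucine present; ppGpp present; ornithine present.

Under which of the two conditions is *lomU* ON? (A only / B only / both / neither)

Condition A:
Norleucine is present, so BexL is active.
ppGpp is present, so BexC is active.
Ornithine is absent, so WexT is active.
No repressor is bound and BexC and WexT are active, so *yilL* is transcribed.
So YilL is produced and active.
No repressor is bound and BexL and YilL are active, so *lomU* is transcribed.
→ *lomU* is ON in A.
Condition B:
Norleucine is present, so BexL is active.
ppGpp is present, so BexC is active.
Ornithine is present, so WexT is inactive.
Required activator WexT is absent, so *yilL* is not transcribed.
So YilL is not produced.
Required activator YilL is absent, so *lomU* is not transcribed.
→ *lomU* is OFF in B.

A only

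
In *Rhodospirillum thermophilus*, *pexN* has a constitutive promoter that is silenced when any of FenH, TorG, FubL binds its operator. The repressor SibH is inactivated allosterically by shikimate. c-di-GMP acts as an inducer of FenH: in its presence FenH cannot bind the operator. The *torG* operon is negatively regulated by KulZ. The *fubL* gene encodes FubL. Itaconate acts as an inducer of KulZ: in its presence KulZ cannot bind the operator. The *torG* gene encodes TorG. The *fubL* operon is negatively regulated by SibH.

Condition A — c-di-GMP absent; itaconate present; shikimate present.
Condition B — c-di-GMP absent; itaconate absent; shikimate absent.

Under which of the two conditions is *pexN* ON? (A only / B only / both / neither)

neither

Condition A:
c-di-GMP is absent, so FenH is active.
Itaconate is present, so KulZ is inactive.
With no repressor bound, *torG* is transcribed.
So TorG is produced and active.
Shikimate is present, so SibH is inactive.
With no repressor bound, *fubL* is transcribed.
So FubL is produced and active.
With repressor FenH bound, *pexN* is not transcribed.
→ *pexN* is OFF in A.
Condition B:
c-di-GMP is absent, so FenH is active.
Itaconate is absent, so KulZ is active.
With repressor KulZ bound, *torG* is not transcribed.
So TorG is not produced.
Shikimate is absent, so SibH is active.
With repressor SibH bound, *fubL* is not transcribed.
So FubL is not produced.
With repressor FenH bound, *pexN* is not transcribed.
→ *pexN* is OFF in B.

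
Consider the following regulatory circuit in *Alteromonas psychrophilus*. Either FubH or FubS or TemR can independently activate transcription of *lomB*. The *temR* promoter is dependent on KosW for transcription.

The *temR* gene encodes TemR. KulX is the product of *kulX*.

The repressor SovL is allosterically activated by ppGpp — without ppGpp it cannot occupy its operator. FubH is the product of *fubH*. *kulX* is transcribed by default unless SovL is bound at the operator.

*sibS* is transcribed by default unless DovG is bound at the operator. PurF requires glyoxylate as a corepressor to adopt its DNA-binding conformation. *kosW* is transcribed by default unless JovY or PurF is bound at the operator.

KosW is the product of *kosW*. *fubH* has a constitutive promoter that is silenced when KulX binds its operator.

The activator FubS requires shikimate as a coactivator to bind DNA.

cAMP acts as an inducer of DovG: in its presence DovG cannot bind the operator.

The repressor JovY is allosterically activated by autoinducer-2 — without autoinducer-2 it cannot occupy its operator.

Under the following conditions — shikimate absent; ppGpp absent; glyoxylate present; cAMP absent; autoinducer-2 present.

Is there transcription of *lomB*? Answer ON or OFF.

OFF

ppGpp is absent, so SovL is inactive.
With no repressor bound, *kulX* is transcribed.
So KulX is produced and active.
With repressor KulX bound, *fubH* is not transcribed.
So FubH is not produced.
Shikimate is absent, so FubS is inactive.
Autoinducer-2 is present, so JovY is active.
Glyoxylate is present, so PurF is active.
With repressor JovY bound, *kosW* is not transcribed.
So KosW is not produced.
Required activator KosW is absent, so *temR* is not transcribed.
So TemR is not produced.
No activator is available at the *lomB* promoter, so *lomB* is not transcribed.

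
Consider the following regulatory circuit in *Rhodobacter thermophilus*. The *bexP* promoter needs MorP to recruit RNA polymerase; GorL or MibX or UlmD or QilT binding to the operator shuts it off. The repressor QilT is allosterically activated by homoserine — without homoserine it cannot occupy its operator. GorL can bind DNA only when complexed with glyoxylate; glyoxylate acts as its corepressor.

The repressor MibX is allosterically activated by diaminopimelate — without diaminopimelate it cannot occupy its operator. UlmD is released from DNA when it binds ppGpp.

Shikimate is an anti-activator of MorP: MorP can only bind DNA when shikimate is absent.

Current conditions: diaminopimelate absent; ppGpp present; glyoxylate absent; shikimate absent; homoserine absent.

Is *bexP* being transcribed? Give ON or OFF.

Glyoxylate is absent, so GorL is inactive.
Diaminopimelate is absent, so MibX is inactive.
Shikimate is absent, so MorP is active.
ppGpp is present, so UlmD is inactive.
Homoserine is absent, so QilT is inactive.
No repressor is bound and MorP is active, so *bexP* is transcribed.

ON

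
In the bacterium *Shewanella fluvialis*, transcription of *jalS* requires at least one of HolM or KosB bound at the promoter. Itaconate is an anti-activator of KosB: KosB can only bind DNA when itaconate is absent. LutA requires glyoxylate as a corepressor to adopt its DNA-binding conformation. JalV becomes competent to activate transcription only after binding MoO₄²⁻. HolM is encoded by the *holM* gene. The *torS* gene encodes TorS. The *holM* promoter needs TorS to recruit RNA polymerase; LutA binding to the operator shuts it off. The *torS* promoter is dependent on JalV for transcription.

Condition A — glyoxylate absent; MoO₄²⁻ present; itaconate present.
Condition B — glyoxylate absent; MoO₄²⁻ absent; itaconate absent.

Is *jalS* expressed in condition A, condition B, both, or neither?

Condition A:
Glyoxylate is absent, so LutA is inactive.
MoO₄²⁻ is present, so JalV is active.
No repressor is bound and JalV is active, so *torS* is transcribed.
So TorS is produced and active.
No repressor is bound and TorS is active, so *holM* is transcribed.
So HolM is produced and active.
Itaconate is present, so KosB is inactive.
Activator HolM is present, so *jalS* is transcribed.
→ *jalS* is ON in A.
Condition B:
Glyoxylate is absent, so LutA is inactive.
MoO₄²⁻ is absent, so JalV is inactive.
Required activator JalV is absent, so *torS* is not transcribed.
So TorS is not produced.
Required activator TorS is absent, so *holM* is not transcribed.
So HolM is not produced.
Itaconate is absent, so KosB is active.
Activator KosB is present, so *jalS* is transcribed.
→ *jalS* is ON in B.

both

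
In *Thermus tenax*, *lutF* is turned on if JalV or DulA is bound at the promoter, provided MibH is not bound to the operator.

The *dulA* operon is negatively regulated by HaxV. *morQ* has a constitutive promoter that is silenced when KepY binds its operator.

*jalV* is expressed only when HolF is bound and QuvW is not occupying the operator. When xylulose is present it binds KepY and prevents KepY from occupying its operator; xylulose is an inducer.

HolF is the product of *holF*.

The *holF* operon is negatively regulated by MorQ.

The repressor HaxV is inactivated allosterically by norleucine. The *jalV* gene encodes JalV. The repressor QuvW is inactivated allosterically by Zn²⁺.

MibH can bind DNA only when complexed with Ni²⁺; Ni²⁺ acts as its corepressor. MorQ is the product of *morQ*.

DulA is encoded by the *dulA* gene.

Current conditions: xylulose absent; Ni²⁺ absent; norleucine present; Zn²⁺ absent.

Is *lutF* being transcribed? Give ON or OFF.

Zn²⁺ is absent, so QuvW is active.
Xylulose is absent, so KepY is active.
With repressor KepY bound, *morQ* is not transcribed.
So MorQ is not produced.
With no repressor bound, *holF* is transcribed.
So HolF is produced and active.
With repressor QuvW bound, *jalV* is not transcribed.
So JalV is not produced.
Ni²⁺ is absent, so MibH is inactive.
Norleucine is present, so HaxV is inactive.
With no repressor bound, *dulA* is transcribed.
So DulA is produced and active.
Activator DulA is present, so *lutF* is transcribed.

ON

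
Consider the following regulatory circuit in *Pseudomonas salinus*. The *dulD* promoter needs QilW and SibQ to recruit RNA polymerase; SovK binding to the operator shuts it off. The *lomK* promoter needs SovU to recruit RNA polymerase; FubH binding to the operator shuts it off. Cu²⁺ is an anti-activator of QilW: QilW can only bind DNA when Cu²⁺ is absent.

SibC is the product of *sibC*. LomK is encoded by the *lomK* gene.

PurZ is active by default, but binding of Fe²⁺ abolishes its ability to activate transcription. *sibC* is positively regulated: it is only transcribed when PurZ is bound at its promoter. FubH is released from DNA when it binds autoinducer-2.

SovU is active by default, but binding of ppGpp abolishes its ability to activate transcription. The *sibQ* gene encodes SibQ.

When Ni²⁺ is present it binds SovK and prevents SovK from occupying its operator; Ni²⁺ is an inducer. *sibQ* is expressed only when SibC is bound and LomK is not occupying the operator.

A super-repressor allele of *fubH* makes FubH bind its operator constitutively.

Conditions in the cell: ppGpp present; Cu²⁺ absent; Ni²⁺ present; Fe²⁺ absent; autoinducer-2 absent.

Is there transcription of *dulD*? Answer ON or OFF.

Cu²⁺ is absent, so QilW is active.
FubH is constitutively active in this strain.
ppGpp is present, so SovU is inactive.
With repressor FubH bound, *lomK* is not transcribed.
So LomK is not produced.
Fe²⁺ is absent, so PurZ is active.
No repressor is bound and PurZ is active, so *sibC* is transcribed.
So SibC is produced and active.
No repressor is bound and SibC is active, so *sibQ* is transcribed.
So SibQ is produced and active.
Ni²⁺ is present, so SovK is inactive.
No repressor is bound and QilW and SibQ are active, so *dulD* is transcribed.

ON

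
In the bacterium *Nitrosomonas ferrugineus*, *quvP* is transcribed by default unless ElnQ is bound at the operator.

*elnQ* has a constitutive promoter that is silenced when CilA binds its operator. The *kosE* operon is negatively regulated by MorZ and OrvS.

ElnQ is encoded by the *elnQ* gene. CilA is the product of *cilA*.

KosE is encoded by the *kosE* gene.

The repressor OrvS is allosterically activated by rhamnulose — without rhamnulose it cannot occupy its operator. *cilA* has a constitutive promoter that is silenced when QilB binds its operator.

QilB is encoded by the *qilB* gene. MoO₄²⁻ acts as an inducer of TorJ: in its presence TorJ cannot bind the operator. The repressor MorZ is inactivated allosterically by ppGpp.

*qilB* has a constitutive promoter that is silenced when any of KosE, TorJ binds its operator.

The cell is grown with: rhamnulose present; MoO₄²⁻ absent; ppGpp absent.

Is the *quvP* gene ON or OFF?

ppGpp is absent, so MorZ is active.
Rhamnulose is present, so OrvS is active.
With repressor MorZ bound, *kosE* is not transcribed.
So KosE is not produced.
MoO₄²⁻ is absent, so TorJ is active.
With repressor TorJ bound, *qilB* is not transcribed.
So QilB is not produced.
With no repressor bound, *cilA* is transcribed.
So CilA is produced and active.
With repressor CilA bound, *elnQ* is not transcribed.
So ElnQ is not produced.
With no repressor bound, *quvP* is transcribed.

ON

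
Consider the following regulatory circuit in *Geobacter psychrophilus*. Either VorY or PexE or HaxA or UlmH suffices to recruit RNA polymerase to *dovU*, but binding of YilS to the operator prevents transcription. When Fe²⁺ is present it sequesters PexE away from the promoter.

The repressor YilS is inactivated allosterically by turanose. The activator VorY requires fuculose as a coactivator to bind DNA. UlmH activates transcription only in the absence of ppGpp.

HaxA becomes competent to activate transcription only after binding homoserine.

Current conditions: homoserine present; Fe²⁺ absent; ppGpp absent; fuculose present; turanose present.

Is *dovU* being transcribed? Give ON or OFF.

Fuculose is present, so VorY is active.
Turanose is present, so YilS is inactive.
Fe²⁺ is absent, so PexE is active.
Homoserine is present, so HaxA is active.
ppGpp is absent, so UlmH is active.
Activator VorY is present, so *dovU* is transcribed.

ON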